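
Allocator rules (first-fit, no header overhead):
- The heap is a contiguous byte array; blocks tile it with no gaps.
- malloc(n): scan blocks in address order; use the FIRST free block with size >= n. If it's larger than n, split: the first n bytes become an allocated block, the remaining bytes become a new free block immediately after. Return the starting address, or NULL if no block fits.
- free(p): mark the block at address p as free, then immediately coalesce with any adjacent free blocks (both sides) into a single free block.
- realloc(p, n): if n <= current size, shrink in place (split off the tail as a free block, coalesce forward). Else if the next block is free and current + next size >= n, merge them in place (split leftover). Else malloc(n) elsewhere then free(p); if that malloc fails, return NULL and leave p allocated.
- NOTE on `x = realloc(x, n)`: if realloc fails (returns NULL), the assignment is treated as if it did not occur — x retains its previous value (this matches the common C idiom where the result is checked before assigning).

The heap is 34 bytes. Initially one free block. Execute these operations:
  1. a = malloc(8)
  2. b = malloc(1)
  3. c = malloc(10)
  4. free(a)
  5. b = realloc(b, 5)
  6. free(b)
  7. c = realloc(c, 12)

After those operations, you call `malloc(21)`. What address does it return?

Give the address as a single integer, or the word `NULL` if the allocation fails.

Op 1: a = malloc(8) -> a = 0; heap: [0-7 ALLOC][8-33 FREE]
Op 2: b = malloc(1) -> b = 8; heap: [0-7 ALLOC][8-8 ALLOC][9-33 FREE]
Op 3: c = malloc(10) -> c = 9; heap: [0-7 ALLOC][8-8 ALLOC][9-18 ALLOC][19-33 FREE]
Op 4: free(a) -> (freed a); heap: [0-7 FREE][8-8 ALLOC][9-18 ALLOC][19-33 FREE]
Op 5: b = realloc(b, 5) -> b = 0; heap: [0-4 ALLOC][5-8 FREE][9-18 ALLOC][19-33 FREE]
Op 6: free(b) -> (freed b); heap: [0-8 FREE][9-18 ALLOC][19-33 FREE]
Op 7: c = realloc(c, 12) -> c = 9; heap: [0-8 FREE][9-20 ALLOC][21-33 FREE]
malloc(21): first-fit scan over [0-8 FREE][9-20 ALLOC][21-33 FREE] -> NULL

Answer: NULL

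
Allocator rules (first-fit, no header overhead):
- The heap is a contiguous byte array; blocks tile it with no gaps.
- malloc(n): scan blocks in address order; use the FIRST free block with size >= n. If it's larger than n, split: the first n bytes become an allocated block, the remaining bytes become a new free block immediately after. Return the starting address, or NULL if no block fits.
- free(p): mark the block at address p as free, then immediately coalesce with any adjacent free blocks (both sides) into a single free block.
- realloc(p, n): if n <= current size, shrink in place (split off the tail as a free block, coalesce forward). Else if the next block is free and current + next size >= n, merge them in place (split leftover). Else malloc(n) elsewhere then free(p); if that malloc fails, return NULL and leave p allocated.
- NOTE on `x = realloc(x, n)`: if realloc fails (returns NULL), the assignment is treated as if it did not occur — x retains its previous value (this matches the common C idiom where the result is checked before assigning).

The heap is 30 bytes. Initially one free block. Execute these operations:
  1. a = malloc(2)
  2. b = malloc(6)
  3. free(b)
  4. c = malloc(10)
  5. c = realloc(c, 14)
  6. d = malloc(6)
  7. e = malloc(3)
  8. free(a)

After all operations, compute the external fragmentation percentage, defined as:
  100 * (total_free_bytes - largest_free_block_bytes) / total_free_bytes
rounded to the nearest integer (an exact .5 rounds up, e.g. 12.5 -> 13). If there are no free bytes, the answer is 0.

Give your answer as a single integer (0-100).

Answer: 29

Derivation:
Op 1: a = malloc(2) -> a = 0; heap: [0-1 ALLOC][2-29 FREE]
Op 2: b = malloc(6) -> b = 2; heap: [0-1 ALLOC][2-7 ALLOC][8-29 FREE]
Op 3: free(b) -> (freed b); heap: [0-1 ALLOC][2-29 FREE]
Op 4: c = malloc(10) -> c = 2; heap: [0-1 ALLOC][2-11 ALLOC][12-29 FREE]
Op 5: c = realloc(c, 14) -> c = 2; heap: [0-1 ALLOC][2-15 ALLOC][16-29 FREE]
Op 6: d = malloc(6) -> d = 16; heap: [0-1 ALLOC][2-15 ALLOC][16-21 ALLOC][22-29 FREE]
Op 7: e = malloc(3) -> e = 22; heap: [0-1 ALLOC][2-15 ALLOC][16-21 ALLOC][22-24 ALLOC][25-29 FREE]
Op 8: free(a) -> (freed a); heap: [0-1 FREE][2-15 ALLOC][16-21 ALLOC][22-24 ALLOC][25-29 FREE]
Free blocks: [2 5] total_free=7 largest=5 -> 100*(7-5)/7 = 200/7 ≈ 28.571 -> rounds to 29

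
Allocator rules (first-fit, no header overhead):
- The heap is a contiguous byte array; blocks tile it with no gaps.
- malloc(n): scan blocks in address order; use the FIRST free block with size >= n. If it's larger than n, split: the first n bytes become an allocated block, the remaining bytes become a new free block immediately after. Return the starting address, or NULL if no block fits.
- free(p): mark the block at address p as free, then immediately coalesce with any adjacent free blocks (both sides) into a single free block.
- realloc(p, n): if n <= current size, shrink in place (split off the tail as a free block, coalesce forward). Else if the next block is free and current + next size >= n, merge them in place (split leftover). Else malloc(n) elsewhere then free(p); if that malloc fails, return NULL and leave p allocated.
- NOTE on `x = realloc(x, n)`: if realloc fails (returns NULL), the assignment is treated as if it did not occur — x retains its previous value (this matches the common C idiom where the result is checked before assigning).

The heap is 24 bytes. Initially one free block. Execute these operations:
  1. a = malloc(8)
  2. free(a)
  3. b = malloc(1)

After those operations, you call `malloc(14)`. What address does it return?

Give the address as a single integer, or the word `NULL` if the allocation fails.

Op 1: a = malloc(8) -> a = 0; heap: [0-7 ALLOC][8-23 FREE]
Op 2: free(a) -> (freed a); heap: [0-23 FREE]
Op 3: b = malloc(1) -> b = 0; heap: [0-0 ALLOC][1-23 FREE]
malloc(14): first-fit scan over [0-0 ALLOC][1-23 FREE] -> 1

Answer: 1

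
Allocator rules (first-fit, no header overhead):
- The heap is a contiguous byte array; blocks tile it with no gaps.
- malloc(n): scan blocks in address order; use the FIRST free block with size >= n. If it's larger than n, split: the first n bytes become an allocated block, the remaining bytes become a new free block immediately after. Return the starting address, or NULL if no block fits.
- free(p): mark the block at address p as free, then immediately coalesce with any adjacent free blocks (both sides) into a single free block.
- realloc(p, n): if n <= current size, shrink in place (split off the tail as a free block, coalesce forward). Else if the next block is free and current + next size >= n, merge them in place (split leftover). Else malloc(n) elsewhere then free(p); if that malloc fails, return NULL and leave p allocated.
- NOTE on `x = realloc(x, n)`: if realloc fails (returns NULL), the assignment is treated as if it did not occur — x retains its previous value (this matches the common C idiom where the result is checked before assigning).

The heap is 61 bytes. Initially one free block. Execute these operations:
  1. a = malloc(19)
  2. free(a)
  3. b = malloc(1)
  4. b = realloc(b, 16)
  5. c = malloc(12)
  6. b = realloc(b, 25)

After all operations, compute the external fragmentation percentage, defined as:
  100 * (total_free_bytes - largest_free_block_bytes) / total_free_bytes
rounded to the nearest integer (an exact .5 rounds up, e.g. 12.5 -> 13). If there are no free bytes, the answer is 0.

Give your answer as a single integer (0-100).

Answer: 33

Derivation:
Op 1: a = malloc(19) -> a = 0; heap: [0-18 ALLOC][19-60 FREE]
Op 2: free(a) -> (freed a); heap: [0-60 FREE]
Op 3: b = malloc(1) -> b = 0; heap: [0-0 ALLOC][1-60 FREE]
Op 4: b = realloc(b, 16) -> b = 0; heap: [0-15 ALLOC][16-60 FREE]
Op 5: c = malloc(12) -> c = 16; heap: [0-15 ALLOC][16-27 ALLOC][28-60 FREE]
Op 6: b = realloc(b, 25) -> b = 28; heap: [0-15 FREE][16-27 ALLOC][28-52 ALLOC][53-60 FREE]
Free blocks: [16 8] total_free=24 largest=16 -> 100*(24-16)/24 = 800/24 ≈ 33.333 -> rounds to 33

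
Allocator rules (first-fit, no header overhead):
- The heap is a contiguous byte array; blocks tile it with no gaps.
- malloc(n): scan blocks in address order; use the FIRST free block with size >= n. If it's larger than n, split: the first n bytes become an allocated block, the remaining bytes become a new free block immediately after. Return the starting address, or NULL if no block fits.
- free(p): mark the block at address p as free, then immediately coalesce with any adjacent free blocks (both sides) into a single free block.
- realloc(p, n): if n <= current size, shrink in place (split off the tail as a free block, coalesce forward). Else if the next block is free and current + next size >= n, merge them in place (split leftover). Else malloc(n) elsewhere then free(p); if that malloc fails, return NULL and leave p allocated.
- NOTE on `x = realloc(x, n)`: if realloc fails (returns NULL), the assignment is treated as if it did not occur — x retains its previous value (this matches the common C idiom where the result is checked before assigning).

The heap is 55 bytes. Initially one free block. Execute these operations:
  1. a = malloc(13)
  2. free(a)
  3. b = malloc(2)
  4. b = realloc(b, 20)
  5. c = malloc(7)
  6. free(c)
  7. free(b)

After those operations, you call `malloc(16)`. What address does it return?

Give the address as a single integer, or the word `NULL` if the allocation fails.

Op 1: a = malloc(13) -> a = 0; heap: [0-12 ALLOC][13-54 FREE]
Op 2: free(a) -> (freed a); heap: [0-54 FREE]
Op 3: b = malloc(2) -> b = 0; heap: [0-1 ALLOC][2-54 FREE]
Op 4: b = realloc(b, 20) -> b = 0; heap: [0-19 ALLOC][20-54 FREE]
Op 5: c = malloc(7) -> c = 20; heap: [0-19 ALLOC][20-26 ALLOC][27-54 FREE]
Op 6: free(c) -> (freed c); heap: [0-19 ALLOC][20-54 FREE]
Op 7: free(b) -> (freed b); heap: [0-54 FREE]
malloc(16): first-fit scan over [0-54 FREE] -> 0

Answer: 0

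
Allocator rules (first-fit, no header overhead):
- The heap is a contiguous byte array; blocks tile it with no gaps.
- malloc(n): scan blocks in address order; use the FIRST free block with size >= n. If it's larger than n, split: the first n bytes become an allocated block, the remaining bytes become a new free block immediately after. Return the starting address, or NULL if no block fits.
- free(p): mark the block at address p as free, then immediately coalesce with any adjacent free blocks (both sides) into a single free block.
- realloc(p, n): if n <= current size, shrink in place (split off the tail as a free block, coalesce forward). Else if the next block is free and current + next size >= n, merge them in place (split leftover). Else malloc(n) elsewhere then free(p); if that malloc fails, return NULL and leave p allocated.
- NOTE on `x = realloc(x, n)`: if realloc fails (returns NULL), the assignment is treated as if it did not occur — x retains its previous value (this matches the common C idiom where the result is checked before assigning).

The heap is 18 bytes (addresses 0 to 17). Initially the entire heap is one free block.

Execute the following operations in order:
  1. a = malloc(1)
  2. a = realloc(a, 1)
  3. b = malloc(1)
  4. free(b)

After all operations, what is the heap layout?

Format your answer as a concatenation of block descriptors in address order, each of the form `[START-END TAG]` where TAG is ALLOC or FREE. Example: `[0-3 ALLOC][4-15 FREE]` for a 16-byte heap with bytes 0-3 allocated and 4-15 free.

Op 1: a = malloc(1) -> a = 0; heap: [0-0 ALLOC][1-17 FREE]
Op 2: a = realloc(a, 1) -> a = 0; heap: [0-0 ALLOC][1-17 FREE]
Op 3: b = malloc(1) -> b = 1; heap: [0-0 ALLOC][1-1 ALLOC][2-17 FREE]
Op 4: free(b) -> (freed b); heap: [0-0 ALLOC][1-17 FREE]

Answer: [0-0 ALLOC][1-17 FREE]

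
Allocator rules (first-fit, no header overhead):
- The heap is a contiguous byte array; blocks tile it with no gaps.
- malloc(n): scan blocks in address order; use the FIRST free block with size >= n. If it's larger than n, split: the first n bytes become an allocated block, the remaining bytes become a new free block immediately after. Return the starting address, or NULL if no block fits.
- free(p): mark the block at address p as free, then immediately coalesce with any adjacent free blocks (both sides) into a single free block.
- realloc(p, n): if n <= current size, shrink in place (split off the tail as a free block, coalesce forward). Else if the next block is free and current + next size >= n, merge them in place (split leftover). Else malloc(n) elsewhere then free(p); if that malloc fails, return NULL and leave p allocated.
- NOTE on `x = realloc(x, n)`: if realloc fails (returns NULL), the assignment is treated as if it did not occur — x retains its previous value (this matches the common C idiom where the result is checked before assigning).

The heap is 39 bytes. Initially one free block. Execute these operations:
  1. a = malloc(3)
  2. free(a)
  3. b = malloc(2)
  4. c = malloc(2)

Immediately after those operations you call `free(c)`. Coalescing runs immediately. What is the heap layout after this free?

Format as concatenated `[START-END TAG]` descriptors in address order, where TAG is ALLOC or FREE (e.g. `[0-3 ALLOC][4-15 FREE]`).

Op 1: a = malloc(3) -> a = 0; heap: [0-2 ALLOC][3-38 FREE]
Op 2: free(a) -> (freed a); heap: [0-38 FREE]
Op 3: b = malloc(2) -> b = 0; heap: [0-1 ALLOC][2-38 FREE]
Op 4: c = malloc(2) -> c = 2; heap: [0-1 ALLOC][2-3 ALLOC][4-38 FREE]
free(c): c = 2 -> block [2-3 ALLOC]; mark free, coalesce with adjacent free neighbors -> [0-1 ALLOC][2-38 FREE]

Answer: [0-1 ALLOC][2-38 FREE]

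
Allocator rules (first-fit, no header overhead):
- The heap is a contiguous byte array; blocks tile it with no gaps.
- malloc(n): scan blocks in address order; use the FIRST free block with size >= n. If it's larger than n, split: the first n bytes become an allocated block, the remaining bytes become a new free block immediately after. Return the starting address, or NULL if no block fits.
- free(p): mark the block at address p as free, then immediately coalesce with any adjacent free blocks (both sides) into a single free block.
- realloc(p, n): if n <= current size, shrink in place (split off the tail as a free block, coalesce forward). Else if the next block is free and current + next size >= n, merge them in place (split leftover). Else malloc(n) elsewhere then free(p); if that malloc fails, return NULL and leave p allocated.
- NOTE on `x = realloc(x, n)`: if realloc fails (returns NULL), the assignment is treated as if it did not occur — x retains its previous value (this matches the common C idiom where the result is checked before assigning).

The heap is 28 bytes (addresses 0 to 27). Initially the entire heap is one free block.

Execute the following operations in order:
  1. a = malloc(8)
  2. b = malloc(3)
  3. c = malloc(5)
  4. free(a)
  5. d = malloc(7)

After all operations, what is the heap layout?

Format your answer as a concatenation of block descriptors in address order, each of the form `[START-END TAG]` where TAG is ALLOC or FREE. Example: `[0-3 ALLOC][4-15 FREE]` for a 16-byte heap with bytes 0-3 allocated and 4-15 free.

Op 1: a = malloc(8) -> a = 0; heap: [0-7 ALLOC][8-27 FREE]
Op 2: b = malloc(3) -> b = 8; heap: [0-7 ALLOC][8-10 ALLOC][11-27 FREE]
Op 3: c = malloc(5) -> c = 11; heap: [0-7 ALLOC][8-10 ALLOC][11-15 ALLOC][16-27 FREE]
Op 4: free(a) -> (freed a); heap: [0-7 FREE][8-10 ALLOC][11-15 ALLOC][16-27 FREE]
Op 5: d = malloc(7) -> d = 0; heap: [0-6 ALLOC][7-7 FREE][8-10 ALLOC][11-15 ALLOC][16-27 FREE]

Answer: [0-6 ALLOC][7-7 FREE][8-10 ALLOC][11-15 ALLOC][16-27 FREE]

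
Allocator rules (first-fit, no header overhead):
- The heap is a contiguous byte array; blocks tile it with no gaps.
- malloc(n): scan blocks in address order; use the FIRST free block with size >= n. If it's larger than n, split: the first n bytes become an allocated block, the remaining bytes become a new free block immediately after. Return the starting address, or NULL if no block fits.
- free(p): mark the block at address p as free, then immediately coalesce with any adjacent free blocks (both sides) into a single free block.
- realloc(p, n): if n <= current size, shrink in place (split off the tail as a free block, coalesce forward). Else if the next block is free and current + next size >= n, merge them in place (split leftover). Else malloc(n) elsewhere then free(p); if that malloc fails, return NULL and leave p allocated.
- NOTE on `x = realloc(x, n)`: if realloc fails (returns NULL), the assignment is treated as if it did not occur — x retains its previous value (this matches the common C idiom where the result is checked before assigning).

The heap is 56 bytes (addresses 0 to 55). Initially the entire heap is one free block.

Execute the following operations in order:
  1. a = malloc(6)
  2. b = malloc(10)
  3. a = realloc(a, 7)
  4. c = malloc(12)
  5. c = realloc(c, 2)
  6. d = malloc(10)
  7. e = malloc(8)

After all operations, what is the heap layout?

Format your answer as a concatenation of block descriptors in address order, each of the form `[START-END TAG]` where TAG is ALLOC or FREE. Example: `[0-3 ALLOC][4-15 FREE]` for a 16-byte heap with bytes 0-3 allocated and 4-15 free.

Answer: [0-5 FREE][6-15 ALLOC][16-22 ALLOC][23-24 ALLOC][25-34 ALLOC][35-42 ALLOC][43-55 FREE]

Derivation:
Op 1: a = malloc(6) -> a = 0; heap: [0-5 ALLOC][6-55 FREE]
Op 2: b = malloc(10) -> b = 6; heap: [0-5 ALLOC][6-15 ALLOC][16-55 FREE]
Op 3: a = realloc(a, 7) -> a = 16; heap: [0-5 FREE][6-15 ALLOC][16-22 ALLOC][23-55 FREE]
Op 4: c = malloc(12) -> c = 23; heap: [0-5 FREE][6-15 ALLOC][16-22 ALLOC][23-34 ALLOC][35-55 FREE]
Op 5: c = realloc(c, 2) -> c = 23; heap: [0-5 FREE][6-15 ALLOC][16-22 ALLOC][23-24 ALLOC][25-55 FREE]
Op 6: d = malloc(10) -> d = 25; heap: [0-5 FREE][6-15 ALLOC][16-22 ALLOC][23-24 ALLOC][25-34 ALLOC][35-55 FREE]
Op 7: e = malloc(8) -> e = 35; heap: [0-5 FREE][6-15 ALLOC][16-22 ALLOC][23-24 ALLOC][25-34 ALLOC][35-42 ALLOC][43-55 FREE]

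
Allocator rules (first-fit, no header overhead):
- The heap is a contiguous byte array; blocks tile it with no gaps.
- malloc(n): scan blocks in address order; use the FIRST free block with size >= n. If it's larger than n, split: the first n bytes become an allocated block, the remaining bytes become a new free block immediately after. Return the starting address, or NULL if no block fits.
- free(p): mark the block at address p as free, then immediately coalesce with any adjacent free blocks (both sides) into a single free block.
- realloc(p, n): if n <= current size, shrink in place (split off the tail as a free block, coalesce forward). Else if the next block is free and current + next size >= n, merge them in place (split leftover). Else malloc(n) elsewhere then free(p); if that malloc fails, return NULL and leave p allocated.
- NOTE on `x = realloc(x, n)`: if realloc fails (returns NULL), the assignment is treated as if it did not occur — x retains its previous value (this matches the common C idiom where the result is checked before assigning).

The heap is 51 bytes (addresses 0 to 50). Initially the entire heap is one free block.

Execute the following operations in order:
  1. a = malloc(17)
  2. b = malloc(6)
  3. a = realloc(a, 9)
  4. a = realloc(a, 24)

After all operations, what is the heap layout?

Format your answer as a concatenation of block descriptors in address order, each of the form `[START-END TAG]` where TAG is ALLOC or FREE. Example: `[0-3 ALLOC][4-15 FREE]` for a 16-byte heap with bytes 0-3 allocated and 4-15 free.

Op 1: a = malloc(17) -> a = 0; heap: [0-16 ALLOC][17-50 FREE]
Op 2: b = malloc(6) -> b = 17; heap: [0-16 ALLOC][17-22 ALLOC][23-50 FREE]
Op 3: a = realloc(a, 9) -> a = 0; heap: [0-8 ALLOC][9-16 FREE][17-22 ALLOC][23-50 FREE]
Op 4: a = realloc(a, 24) -> a = 23; heap: [0-16 FREE][17-22 ALLOC][23-46 ALLOC][47-50 FREE]

Answer: [0-16 FREE][17-22 ALLOC][23-46 ALLOC][47-50 FREE]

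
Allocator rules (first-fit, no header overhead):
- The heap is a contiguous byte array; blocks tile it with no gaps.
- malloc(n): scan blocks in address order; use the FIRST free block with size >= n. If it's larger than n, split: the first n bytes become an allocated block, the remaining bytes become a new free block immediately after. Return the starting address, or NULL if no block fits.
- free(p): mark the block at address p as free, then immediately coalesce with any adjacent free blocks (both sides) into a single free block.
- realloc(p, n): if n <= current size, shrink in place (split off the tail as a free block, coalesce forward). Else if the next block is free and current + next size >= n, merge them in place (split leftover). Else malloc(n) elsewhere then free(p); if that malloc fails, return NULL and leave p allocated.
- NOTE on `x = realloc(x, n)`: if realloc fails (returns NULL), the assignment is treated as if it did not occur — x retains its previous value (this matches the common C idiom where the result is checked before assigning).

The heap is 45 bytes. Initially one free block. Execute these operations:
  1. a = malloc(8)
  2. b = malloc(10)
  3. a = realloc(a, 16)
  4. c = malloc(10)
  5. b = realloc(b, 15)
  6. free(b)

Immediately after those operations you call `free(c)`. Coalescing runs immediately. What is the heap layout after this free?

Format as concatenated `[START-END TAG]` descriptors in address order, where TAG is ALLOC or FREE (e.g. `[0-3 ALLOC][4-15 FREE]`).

Op 1: a = malloc(8) -> a = 0; heap: [0-7 ALLOC][8-44 FREE]
Op 2: b = malloc(10) -> b = 8; heap: [0-7 ALLOC][8-17 ALLOC][18-44 FREE]
Op 3: a = realloc(a, 16) -> a = 18; heap: [0-7 FREE][8-17 ALLOC][18-33 ALLOC][34-44 FREE]
Op 4: c = malloc(10) -> c = 34; heap: [0-7 FREE][8-17 ALLOC][18-33 ALLOC][34-43 ALLOC][44-44 FREE]
Op 5: b = realloc(b, 15) -> NULL (b unchanged); heap: [0-7 FREE][8-17 ALLOC][18-33 ALLOC][34-43 ALLOC][44-44 FREE]
Op 6: free(b) -> (freed b); heap: [0-17 FREE][18-33 ALLOC][34-43 ALLOC][44-44 FREE]
free(c): c = 34 -> block [34-43 ALLOC]; mark free, coalesce with adjacent free neighbors -> [0-17 FREE][18-33 ALLOC][34-44 FREE]

Answer: [0-17 FREE][18-33 ALLOC][34-44 FREE]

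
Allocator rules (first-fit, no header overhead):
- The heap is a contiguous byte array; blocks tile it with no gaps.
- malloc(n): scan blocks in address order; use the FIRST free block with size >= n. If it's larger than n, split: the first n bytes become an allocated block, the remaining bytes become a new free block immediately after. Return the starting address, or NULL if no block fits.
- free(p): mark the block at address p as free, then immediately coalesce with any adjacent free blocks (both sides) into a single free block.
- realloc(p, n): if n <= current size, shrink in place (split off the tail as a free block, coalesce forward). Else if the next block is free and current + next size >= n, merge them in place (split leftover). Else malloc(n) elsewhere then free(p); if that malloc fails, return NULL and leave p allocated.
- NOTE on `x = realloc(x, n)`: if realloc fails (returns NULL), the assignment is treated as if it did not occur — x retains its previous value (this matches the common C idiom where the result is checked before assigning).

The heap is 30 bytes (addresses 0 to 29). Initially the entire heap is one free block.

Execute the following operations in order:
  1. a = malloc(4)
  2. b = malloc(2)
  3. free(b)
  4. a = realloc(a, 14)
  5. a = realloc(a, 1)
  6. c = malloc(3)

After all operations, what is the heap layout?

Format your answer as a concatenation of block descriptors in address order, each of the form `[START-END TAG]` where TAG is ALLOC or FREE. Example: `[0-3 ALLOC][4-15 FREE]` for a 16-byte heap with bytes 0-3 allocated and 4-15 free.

Answer: [0-0 ALLOC][1-3 ALLOC][4-29 FREE]

Derivation:
Op 1: a = malloc(4) -> a = 0; heap: [0-3 ALLOC][4-29 FREE]
Op 2: b = malloc(2) -> b = 4; heap: [0-3 ALLOC][4-5 ALLOC][6-29 FREE]
Op 3: free(b) -> (freed b); heap: [0-3 ALLOC][4-29 FREE]
Op 4: a = realloc(a, 14) -> a = 0; heap: [0-13 ALLOC][14-29 FREE]
Op 5: a = realloc(a, 1) -> a = 0; heap: [0-0 ALLOC][1-29 FREE]
Op 6: c = malloc(3) -> c = 1; heap: [0-0 ALLOC][1-3 ALLOC][4-29 FREE]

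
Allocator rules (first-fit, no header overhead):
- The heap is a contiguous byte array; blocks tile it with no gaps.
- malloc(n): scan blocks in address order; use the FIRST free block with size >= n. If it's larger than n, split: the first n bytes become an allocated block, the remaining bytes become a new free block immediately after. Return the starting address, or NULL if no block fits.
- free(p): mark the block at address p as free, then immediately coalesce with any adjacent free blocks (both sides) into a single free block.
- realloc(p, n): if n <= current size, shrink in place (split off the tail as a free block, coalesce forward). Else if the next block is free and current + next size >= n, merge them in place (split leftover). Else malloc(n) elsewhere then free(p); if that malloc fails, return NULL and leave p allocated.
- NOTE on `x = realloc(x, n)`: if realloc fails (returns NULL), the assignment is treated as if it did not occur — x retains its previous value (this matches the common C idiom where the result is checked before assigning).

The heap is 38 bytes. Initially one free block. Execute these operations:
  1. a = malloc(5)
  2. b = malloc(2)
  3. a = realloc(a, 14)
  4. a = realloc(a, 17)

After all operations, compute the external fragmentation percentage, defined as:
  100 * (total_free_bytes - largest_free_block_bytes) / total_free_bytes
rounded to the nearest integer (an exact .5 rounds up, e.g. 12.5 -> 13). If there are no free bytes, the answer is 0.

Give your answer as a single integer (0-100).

Op 1: a = malloc(5) -> a = 0; heap: [0-4 ALLOC][5-37 FREE]
Op 2: b = malloc(2) -> b = 5; heap: [0-4 ALLOC][5-6 ALLOC][7-37 FREE]
Op 3: a = realloc(a, 14) -> a = 7; heap: [0-4 FREE][5-6 ALLOC][7-20 ALLOC][21-37 FREE]
Op 4: a = realloc(a, 17) -> a = 7; heap: [0-4 FREE][5-6 ALLOC][7-23 ALLOC][24-37 FREE]
Free blocks: [5 14] total_free=19 largest=14 -> 100*(19-14)/19 = 500/19 ≈ 26.316 -> rounds to 26

Answer: 26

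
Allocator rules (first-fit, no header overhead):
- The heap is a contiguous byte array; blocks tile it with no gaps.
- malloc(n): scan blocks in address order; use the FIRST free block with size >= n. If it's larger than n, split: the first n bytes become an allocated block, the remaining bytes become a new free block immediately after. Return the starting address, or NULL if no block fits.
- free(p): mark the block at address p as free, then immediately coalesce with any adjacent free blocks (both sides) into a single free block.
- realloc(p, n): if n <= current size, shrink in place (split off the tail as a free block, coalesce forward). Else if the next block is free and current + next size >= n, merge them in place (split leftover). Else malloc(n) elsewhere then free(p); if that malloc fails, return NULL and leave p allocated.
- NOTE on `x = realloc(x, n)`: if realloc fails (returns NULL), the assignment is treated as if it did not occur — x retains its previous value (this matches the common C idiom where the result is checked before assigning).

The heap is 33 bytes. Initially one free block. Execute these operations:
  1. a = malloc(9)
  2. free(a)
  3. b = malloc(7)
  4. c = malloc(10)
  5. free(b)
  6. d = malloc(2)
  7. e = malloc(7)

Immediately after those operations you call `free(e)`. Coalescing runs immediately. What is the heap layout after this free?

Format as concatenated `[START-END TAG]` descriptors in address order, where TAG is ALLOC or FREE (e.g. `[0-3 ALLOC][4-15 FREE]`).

Op 1: a = malloc(9) -> a = 0; heap: [0-8 ALLOC][9-32 FREE]
Op 2: free(a) -> (freed a); heap: [0-32 FREE]
Op 3: b = malloc(7) -> b = 0; heap: [0-6 ALLOC][7-32 FREE]
Op 4: c = malloc(10) -> c = 7; heap: [0-6 ALLOC][7-16 ALLOC][17-32 FREE]
Op 5: free(b) -> (freed b); heap: [0-6 FREE][7-16 ALLOC][17-32 FREE]
Op 6: d = malloc(2) -> d = 0; heap: [0-1 ALLOC][2-6 FREE][7-16 ALLOC][17-32 FREE]
Op 7: e = malloc(7) -> e = 17; heap: [0-1 ALLOC][2-6 FREE][7-16 ALLOC][17-23 ALLOC][24-32 FREE]
free(e): e = 17 -> block [17-23 ALLOC]; mark free, coalesce with adjacent free neighbors -> [0-1 ALLOC][2-6 FREE][7-16 ALLOC][17-32 FREE]

Answer: [0-1 ALLOC][2-6 FREE][7-16 ALLOC][17-32 FREE]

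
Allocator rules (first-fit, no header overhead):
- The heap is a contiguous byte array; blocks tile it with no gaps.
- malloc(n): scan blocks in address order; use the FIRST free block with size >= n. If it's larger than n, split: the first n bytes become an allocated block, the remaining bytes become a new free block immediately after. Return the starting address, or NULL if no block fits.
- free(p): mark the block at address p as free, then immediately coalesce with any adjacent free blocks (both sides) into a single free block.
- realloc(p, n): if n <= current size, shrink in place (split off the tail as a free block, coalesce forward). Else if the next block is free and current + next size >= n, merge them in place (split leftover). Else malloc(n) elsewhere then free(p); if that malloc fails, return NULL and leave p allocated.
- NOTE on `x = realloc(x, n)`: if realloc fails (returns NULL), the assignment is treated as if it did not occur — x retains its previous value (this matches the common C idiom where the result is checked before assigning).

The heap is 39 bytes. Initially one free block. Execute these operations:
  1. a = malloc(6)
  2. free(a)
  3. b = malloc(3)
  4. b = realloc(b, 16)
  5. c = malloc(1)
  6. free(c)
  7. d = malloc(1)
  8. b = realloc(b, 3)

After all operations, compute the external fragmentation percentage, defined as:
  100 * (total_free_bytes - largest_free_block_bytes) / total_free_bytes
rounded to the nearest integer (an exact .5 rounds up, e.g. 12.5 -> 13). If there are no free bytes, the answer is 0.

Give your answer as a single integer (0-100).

Op 1: a = malloc(6) -> a = 0; heap: [0-5 ALLOC][6-38 FREE]
Op 2: free(a) -> (freed a); heap: [0-38 FREE]
Op 3: b = malloc(3) -> b = 0; heap: [0-2 ALLOC][3-38 FREE]
Op 4: b = realloc(b, 16) -> b = 0; heap: [0-15 ALLOC][16-38 FREE]
Op 5: c = malloc(1) -> c = 16; heap: [0-15 ALLOC][16-16 ALLOC][17-38 FREE]
Op 6: free(c) -> (freed c); heap: [0-15 ALLOC][16-38 FREE]
Op 7: d = malloc(1) -> d = 16; heap: [0-15 ALLOC][16-16 ALLOC][17-38 FREE]
Op 8: b = realloc(b, 3) -> b = 0; heap: [0-2 ALLOC][3-15 FREE][16-16 ALLOC][17-38 FREE]
Free blocks: [13 22] total_free=35 largest=22 -> 100*(35-22)/35 = 1300/35 ≈ 37.143 -> rounds to 37

Answer: 37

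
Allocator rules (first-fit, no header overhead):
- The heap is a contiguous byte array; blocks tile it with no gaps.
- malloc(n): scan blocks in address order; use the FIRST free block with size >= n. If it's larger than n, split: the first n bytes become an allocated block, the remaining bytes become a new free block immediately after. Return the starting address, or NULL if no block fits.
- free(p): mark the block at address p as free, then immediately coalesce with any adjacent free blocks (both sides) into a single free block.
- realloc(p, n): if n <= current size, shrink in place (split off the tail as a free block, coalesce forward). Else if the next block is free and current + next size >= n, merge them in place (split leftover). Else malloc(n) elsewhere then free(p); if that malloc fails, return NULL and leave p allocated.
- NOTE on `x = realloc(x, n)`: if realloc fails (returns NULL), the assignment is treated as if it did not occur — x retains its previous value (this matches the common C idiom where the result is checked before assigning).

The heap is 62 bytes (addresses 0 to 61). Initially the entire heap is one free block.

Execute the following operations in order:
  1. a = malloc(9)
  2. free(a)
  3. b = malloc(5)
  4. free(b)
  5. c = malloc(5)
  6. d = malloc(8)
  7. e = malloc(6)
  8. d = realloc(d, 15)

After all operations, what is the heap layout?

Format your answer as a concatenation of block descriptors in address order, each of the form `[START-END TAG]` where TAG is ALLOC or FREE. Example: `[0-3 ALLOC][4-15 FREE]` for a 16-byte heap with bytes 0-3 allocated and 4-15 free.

Answer: [0-4 ALLOC][5-12 FREE][13-18 ALLOC][19-33 ALLOC][34-61 FREE]

Derivation:
Op 1: a = malloc(9) -> a = 0; heap: [0-8 ALLOC][9-61 FREE]
Op 2: free(a) -> (freed a); heap: [0-61 FREE]
Op 3: b = malloc(5) -> b = 0; heap: [0-4 ALLOC][5-61 FREE]
Op 4: free(b) -> (freed b); heap: [0-61 FREE]
Op 5: c = malloc(5) -> c = 0; heap: [0-4 ALLOC][5-61 FREE]
Op 6: d = malloc(8) -> d = 5; heap: [0-4 ALLOC][5-12 ALLOC][13-61 FREE]
Op 7: e = malloc(6) -> e = 13; heap: [0-4 ALLOC][5-12 ALLOC][13-18 ALLOC][19-61 FREE]
Op 8: d = realloc(d, 15) -> d = 19; heap: [0-4 ALLOC][5-12 FREE][13-18 ALLOC][19-33 ALLOC][34-61 FREE]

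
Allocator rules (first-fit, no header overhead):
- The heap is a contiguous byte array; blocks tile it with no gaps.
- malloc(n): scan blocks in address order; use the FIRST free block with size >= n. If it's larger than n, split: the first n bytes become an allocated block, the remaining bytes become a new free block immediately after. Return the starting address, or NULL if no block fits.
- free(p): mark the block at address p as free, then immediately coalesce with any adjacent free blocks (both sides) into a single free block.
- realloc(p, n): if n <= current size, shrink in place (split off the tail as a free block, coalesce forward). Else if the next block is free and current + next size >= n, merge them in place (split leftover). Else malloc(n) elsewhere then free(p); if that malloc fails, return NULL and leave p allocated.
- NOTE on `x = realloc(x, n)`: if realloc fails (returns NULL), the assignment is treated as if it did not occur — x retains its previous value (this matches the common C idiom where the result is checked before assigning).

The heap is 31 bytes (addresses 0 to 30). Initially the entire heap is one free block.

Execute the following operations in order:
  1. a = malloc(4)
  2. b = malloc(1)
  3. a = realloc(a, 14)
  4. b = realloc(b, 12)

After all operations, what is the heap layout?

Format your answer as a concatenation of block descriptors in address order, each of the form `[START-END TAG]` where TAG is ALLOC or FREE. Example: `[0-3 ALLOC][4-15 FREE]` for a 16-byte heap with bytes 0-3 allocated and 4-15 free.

Answer: [0-4 FREE][5-18 ALLOC][19-30 ALLOC]

Derivation:
Op 1: a = malloc(4) -> a = 0; heap: [0-3 ALLOC][4-30 FREE]
Op 2: b = malloc(1) -> b = 4; heap: [0-3 ALLOC][4-4 ALLOC][5-30 FREE]
Op 3: a = realloc(a, 14) -> a = 5; heap: [0-3 FREE][4-4 ALLOC][5-18 ALLOC][19-30 FREE]
Op 4: b = realloc(b, 12) -> b = 19; heap: [0-4 FREE][5-18 ALLOC][19-30 ALLOC]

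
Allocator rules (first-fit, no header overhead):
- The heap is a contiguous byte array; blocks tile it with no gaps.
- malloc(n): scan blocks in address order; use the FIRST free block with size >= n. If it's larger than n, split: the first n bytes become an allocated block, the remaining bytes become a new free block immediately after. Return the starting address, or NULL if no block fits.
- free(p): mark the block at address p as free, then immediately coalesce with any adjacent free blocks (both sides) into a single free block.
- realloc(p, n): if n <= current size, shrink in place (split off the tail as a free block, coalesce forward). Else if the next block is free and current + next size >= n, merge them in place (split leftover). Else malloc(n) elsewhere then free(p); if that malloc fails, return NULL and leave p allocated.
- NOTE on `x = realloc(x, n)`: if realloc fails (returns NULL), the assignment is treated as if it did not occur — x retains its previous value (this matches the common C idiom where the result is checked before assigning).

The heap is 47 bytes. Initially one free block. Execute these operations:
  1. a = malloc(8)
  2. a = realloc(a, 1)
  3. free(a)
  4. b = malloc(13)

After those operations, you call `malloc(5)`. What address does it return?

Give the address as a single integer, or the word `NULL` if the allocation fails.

Answer: 13

Derivation:
Op 1: a = malloc(8) -> a = 0; heap: [0-7 ALLOC][8-46 FREE]
Op 2: a = realloc(a, 1) -> a = 0; heap: [0-0 ALLOC][1-46 FREE]
Op 3: free(a) -> (freed a); heap: [0-46 FREE]
Op 4: b = malloc(13) -> b = 0; heap: [0-12 ALLOC][13-46 FREE]
malloc(5): first-fit scan over [0-12 ALLOC][13-46 FREE] -> 13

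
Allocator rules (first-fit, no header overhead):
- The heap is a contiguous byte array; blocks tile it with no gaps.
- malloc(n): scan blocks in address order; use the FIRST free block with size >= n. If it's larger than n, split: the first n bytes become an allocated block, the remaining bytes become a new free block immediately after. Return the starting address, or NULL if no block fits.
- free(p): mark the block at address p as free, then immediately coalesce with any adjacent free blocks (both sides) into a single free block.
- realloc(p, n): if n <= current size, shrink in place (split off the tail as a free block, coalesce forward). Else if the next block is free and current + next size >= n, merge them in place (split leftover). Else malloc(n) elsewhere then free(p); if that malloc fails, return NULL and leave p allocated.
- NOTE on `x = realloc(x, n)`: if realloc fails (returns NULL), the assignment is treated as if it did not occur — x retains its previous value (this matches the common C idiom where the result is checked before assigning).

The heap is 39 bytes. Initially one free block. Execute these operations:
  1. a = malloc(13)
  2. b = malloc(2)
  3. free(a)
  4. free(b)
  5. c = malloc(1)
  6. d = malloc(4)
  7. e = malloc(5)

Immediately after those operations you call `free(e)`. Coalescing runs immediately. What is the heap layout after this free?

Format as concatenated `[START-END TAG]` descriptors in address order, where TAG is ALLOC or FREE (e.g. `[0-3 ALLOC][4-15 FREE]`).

Op 1: a = malloc(13) -> a = 0; heap: [0-12 ALLOC][13-38 FREE]
Op 2: b = malloc(2) -> b = 13; heap: [0-12 ALLOC][13-14 ALLOC][15-38 FREE]
Op 3: free(a) -> (freed a); heap: [0-12 FREE][13-14 ALLOC][15-38 FREE]
Op 4: free(b) -> (freed b); heap: [0-38 FREE]
Op 5: c = malloc(1) -> c = 0; heap: [0-0 ALLOC][1-38 FREE]
Op 6: d = malloc(4) -> d = 1; heap: [0-0 ALLOC][1-4 ALLOC][5-38 FREE]
Op 7: e = malloc(5) -> e = 5; heap: [0-0 ALLOC][1-4 ALLOC][5-9 ALLOC][10-38 FREE]
free(e): e = 5 -> block [5-9 ALLOC]; mark free, coalesce with adjacent free neighbors -> [0-0 ALLOC][1-4 ALLOC][5-38 FREE]

Answer: [0-0 ALLOC][1-4 ALLOC][5-38 FREE]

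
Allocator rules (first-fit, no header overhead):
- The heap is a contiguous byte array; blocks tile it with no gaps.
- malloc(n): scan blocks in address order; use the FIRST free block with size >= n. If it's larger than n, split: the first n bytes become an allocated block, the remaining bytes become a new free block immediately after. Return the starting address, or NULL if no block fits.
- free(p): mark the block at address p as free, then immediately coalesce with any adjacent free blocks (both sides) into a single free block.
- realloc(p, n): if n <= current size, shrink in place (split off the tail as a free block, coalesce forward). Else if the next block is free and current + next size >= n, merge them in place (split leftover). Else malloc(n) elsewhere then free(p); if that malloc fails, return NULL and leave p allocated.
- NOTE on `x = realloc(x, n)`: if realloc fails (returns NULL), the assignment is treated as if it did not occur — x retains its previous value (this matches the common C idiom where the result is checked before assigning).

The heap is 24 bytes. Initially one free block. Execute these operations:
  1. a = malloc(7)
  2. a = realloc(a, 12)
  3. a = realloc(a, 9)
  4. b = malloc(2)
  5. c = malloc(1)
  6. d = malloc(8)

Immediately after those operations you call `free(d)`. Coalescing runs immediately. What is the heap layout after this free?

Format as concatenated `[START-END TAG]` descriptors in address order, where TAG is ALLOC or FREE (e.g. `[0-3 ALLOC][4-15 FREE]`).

Op 1: a = malloc(7) -> a = 0; heap: [0-6 ALLOC][7-23 FREE]
Op 2: a = realloc(a, 12) -> a = 0; heap: [0-11 ALLOC][12-23 FREE]
Op 3: a = realloc(a, 9) -> a = 0; heap: [0-8 ALLOC][9-23 FREE]
Op 4: b = malloc(2) -> b = 9; heap: [0-8 ALLOC][9-10 ALLOC][11-23 FREE]
Op 5: c = malloc(1) -> c = 11; heap: [0-8 ALLOC][9-10 ALLOC][11-11 ALLOC][12-23 FREE]
Op 6: d = malloc(8) -> d = 12; heap: [0-8 ALLOC][9-10 ALLOC][11-11 ALLOC][12-19 ALLOC][20-23 FREE]
free(d): d = 12 -> block [12-19 ALLOC]; mark free, coalesce with adjacent free neighbors -> [0-8 ALLOC][9-10 ALLOC][11-11 ALLOC][12-23 FREE]

Answer: [0-8 ALLOC][9-10 ALLOC][11-11 ALLOC][12-23 FREE]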